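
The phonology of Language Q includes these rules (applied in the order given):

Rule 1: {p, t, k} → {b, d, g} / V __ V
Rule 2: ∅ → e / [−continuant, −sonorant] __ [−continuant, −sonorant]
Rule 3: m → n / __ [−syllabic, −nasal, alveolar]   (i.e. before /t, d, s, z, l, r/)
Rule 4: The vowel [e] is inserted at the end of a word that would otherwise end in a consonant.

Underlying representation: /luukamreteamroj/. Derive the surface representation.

Rule 1 (intervocalic voicing): /k/ is a voiceless stop between vowels /u/ and /a/, so it voices to [g]. /t/ is a voiceless stop between vowels /e/ and /e/, so it voices to [d]. /luukamreteamroj/ → luugamredeamroj.
Rule 2 (stop-cluster e-epenthesis): no segment meets the environment; /luugamredeamroj/ is unchanged.
Rule 3 (nasal place assimilation): /m/ precedes the alveolar consonant /r/, so it assimilates in place to [n]. /m/ precedes the alveolar consonant /r/, so it assimilates in place to [n]. /luugamredeamroj/ → luuganredeanroj.
Rule 4 (final e-epenthesis): the form ends in the consonant /j/, so [e] is inserted word-finally. /luuganredeanroj/ → luuganredeanroje.

luuganredeanroje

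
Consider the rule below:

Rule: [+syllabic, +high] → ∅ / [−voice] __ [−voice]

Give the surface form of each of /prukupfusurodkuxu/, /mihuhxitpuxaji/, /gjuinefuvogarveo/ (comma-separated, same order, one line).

/prukupfusurodkuxu/: /u/ is a high vowel flanked by voiceless consonants /k/ and /p/, so it deletes. /u/ is a high vowel flanked by voiceless consonants /f/ and /s/, so it deletes. /u/ is a high vowel flanked by voiceless consonants /k/ and /x/, so it deletes. → [prukpfsurodkxu].
/mihuhxitpuxaji/: /u/ is a high vowel flanked by voiceless consonants /h/ and /h/, so it deletes. /i/ is a high vowel flanked by voiceless consonants /x/ and /t/, so it deletes. /u/ is a high vowel flanked by voiceless consonants /p/ and /x/, so it deletes. → [mihhxtpxaji].
/gjuinefuvogarveo/: the rule's environment is not met; surfaces unchanged as [gjuinefuvogarveo].

prukpfsurodkxu, mihhxtpxaji, gjuinefuvogarveo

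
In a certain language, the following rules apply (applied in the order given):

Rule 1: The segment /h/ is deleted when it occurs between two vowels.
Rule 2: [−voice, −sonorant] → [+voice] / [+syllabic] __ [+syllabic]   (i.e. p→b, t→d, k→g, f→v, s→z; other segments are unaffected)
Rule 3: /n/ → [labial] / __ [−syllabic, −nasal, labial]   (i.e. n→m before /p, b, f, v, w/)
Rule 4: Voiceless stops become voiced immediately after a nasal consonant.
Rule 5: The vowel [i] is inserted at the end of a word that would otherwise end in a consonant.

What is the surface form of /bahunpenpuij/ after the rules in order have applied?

Rule 1 (intervocalic h-deletion): /h/ occurs between vowels /a/ and /u/, so it deletes. /bahunpenpuij/ → baunpenpuij.
Rule 2 (intervocalic voicing): no segment meets the environment; /baunpenpuij/ is unchanged.
Rule 3 (nasal place assimilation): /n/ precedes the labial consonant /p/, so it assimilates in place to [m]. /n/ precedes the labial consonant /p/, so it assimilates in place to [m]. /baunpenpuij/ → baumpempuij.
Rule 4 (post-nasal voicing): /p/ is a voiceless stop immediately after the nasal /m/, so it voices to [b]. /p/ is a voiceless stop immediately after the nasal /m/, so it voices to [b]. /baumpempuij/ → baumbembuij.
Rule 5 (final i-epenthesis): the form ends in the consonant /j/, so [i] is inserted word-finally. /baumbembuij/ → baumbembuiji.

baumbembuiji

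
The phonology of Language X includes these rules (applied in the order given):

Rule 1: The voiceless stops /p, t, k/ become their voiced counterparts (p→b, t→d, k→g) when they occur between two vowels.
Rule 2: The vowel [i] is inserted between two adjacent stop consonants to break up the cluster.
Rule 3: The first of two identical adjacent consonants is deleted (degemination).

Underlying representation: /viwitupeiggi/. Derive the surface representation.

viwidubeigigi

Rule 1 (intervocalic voicing): /t/ is a voiceless stop between vowels /i/ and /u/, so it voices to [d]. /p/ is a voiceless stop between vowels /u/ and /e/, so it voices to [b]. /viwitupeiggi/ → viwidubeiggi.
Rule 2 (stop-cluster i-epenthesis): /g/ and /g/ form a stop–stop cluster, so [i] is inserted between them. /viwidubeiggi/ → viwidubeigigi.
Rule 3 (degemination): no segment meets the environment; /viwidubeigigi/ is unchanged.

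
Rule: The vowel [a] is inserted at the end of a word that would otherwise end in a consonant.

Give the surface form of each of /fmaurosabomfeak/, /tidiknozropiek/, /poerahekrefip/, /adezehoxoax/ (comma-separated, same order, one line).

/fmaurosabomfeak/: the form ends in the consonant /k/, so [a] is inserted word-finally. → [fmaurosabomfeaka].
/tidiknozropiek/: the form ends in the consonant /k/, so [a] is inserted word-finally. → [tidiknozropieka].
/poerahekrefip/: the form ends in the consonant /p/, so [a] is inserted word-finally. → [poerahekrefipa].
/adezehoxoax/: the form ends in the consonant /x/, so [a] is inserted word-finally. → [adezehoxoaxa].

fmaurosabomfeaka, tidiknozropieka, poerahekrefipa, adezehoxoaxa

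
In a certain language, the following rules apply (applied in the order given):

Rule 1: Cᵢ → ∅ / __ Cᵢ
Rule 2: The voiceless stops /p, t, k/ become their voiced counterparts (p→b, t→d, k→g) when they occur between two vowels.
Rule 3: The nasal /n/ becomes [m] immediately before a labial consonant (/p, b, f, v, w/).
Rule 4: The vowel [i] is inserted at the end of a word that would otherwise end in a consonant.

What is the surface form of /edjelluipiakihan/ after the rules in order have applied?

edjeluibiagihani

Rule 1 (degemination): /ll/ is a geminate; the first /l/ deletes. /edjelluipiakihan/ → edjeluipiakihan.
Rule 2 (intervocalic voicing): /p/ is a voiceless stop between vowels /i/ and /i/, so it voices to [b]. /k/ is a voiceless stop between vowels /a/ and /i/, so it voices to [g]. /edjeluipiakihan/ → edjeluibiagihan.
Rule 3 (nasal place assimilation): no segment meets the environment; /edjeluibiagihan/ is unchanged.
Rule 4 (final i-epenthesis): the form ends in the consonant /n/, so [i] is inserted word-finally. /edjeluibiagihan/ → edjeluibiagihani.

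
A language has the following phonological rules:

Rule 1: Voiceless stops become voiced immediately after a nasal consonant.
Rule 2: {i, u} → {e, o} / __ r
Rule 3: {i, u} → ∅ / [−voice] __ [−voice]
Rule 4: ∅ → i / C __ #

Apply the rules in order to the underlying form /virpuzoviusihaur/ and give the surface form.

verpuzoviushaori

Rule 1 (post-nasal voicing): no segment meets the environment; /virpuzoviusihaur/ is unchanged.
Rule 2 (pre-rhotic lowering): /i/ is a high vowel immediately before /r/, so it lowers to [e]. /u/ is a high vowel immediately before /r/, so it lowers to [o]. /virpuzoviusihaur/ → verpuzoviusihaor.
Rule 3 (high vowel syncope): /i/ is a high vowel flanked by voiceless consonants /s/ and /h/, so it deletes. /verpuzoviusihaor/ → verpuzoviushaor.
Rule 4 (final i-epenthesis): the form ends in the consonant /r/, so [i] is inserted word-finally. /verpuzoviushaor/ → verpuzoviushaori.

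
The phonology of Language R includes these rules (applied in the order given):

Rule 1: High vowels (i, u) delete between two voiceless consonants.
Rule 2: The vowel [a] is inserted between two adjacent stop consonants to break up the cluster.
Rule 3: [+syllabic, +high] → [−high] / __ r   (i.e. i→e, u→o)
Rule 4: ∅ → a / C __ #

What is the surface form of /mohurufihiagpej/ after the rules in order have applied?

mohorufhiagapeja

Rule 1 (high vowel syncope): /i/ is a high vowel flanked by voiceless consonants /f/ and /h/, so it deletes. /mohurufihiagpej/ → mohurufhiagpej.
Rule 2 (stop-cluster a-epenthesis): /g/ and /p/ form a stop–stop cluster, so [a] is inserted between them. /mohurufhiagpej/ → mohurufhiagapej.
Rule 3 (pre-rhotic lowering): /u/ is a high vowel immediately before /r/, so it lowers to [o]. /mohurufhiagapej/ → mohorufhiagapej.
Rule 4 (final a-epenthesis): the form ends in the consonant /j/, so [a] is inserted word-finally. /mohorufhiagapej/ → mohorufhiagapeja.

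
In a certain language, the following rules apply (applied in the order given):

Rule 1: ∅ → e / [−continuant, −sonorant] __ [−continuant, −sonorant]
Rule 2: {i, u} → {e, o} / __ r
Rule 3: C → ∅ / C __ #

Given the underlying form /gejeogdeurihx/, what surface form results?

gejeogedeorih

Rule 1 (stop-cluster e-epenthesis): /g/ and /d/ form a stop–stop cluster, so [e] is inserted between them. /gejeogdeurihx/ → gejeogedeurihx.
Rule 2 (pre-rhotic lowering): /u/ is a high vowel immediately before /r/, so it lowers to [o]. /gejeogedeurihx/ → gejeogedeorihx.
Rule 3 (final cluster simplification): /x/ is the second consonant of a word-final cluster /hx/, so it deletes. /gejeogedeorihx/ → gejeogedeorih.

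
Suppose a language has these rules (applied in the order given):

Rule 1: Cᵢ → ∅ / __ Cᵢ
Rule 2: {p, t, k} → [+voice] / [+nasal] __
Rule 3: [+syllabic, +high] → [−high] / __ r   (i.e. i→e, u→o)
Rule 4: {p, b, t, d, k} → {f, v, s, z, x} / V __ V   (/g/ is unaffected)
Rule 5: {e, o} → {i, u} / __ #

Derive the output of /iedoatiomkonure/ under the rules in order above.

iezoasiomgonori

Rule 1 (degemination): no segment meets the environment; /iedoatiomkonure/ is unchanged.
Rule 2 (post-nasal voicing): /k/ is a voiceless stop immediately after the nasal /m/, so it voices to [g]. /iedoatiomkonure/ → iedoatiomgonure.
Rule 3 (pre-rhotic lowering): /u/ is a high vowel immediately before /r/, so it lowers to [o]. /iedoatiomgonure/ → iedoatiomgonore.
Rule 4 (intervocalic spirantization): /d/ is a stop between vowels /e/ and /o/, so it spirantizes to the fricative [z]. /t/ is a stop between vowels /a/ and /i/, so it spirantizes to the fricative [s]. /iedoatiomgonore/ → iezoasiomgonore.
Rule 5 (final vowel raising): /e/ is a mid vowel in word-final position, so it raises to [i]. /iezoasiomgonore/ → iezoasiomgonori.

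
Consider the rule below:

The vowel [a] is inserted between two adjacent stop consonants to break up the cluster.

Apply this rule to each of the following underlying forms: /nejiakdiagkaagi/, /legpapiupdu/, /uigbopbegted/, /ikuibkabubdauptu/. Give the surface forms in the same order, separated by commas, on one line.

/nejiakdiagkaagi/: /k/ and /d/ form a stop–stop cluster, so [a] is inserted between them. /g/ and /k/ form a stop–stop cluster, so [a] is inserted between them. → [nejiakadiagakaagi].
/legpapiupdu/: /g/ and /p/ form a stop–stop cluster, so [a] is inserted between them. /p/ and /d/ form a stop–stop cluster, so [a] is inserted between them. → [legapapiupadu].
/uigbopbegted/: /g/ and /b/ form a stop–stop cluster, so [a] is inserted between them. /p/ and /b/ form a stop–stop cluster, so [a] is inserted between them. /g/ and /t/ form a stop–stop cluster, so [a] is inserted between them. → [uigabopabegated].
/ikuibkabubdauptu/: /b/ and /k/ form a stop–stop cluster, so [a] is inserted between them. /b/ and /d/ form a stop–stop cluster, so [a] is inserted between them. /p/ and /t/ form a stop–stop cluster, so [a] is inserted between them. → [ikuibakabubadaupatu].

nejiakadiagakaagi, legapapiupadu, uigabopabegated, ikuibakabubadaupatu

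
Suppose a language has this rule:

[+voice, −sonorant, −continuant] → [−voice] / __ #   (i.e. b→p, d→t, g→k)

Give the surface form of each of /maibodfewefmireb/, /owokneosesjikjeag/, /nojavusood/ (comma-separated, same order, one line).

/maibodfewefmireb/: /b/ is a voiced stop in word-final position, so it devoices to [p]. → [maibodfewefmirep].
/owokneosesjikjeag/: /g/ is a voiced stop in word-final position, so it devoices to [k]. → [owokneosesjikjeak].
/nojavusood/: /d/ is a voiced stop in word-final position, so it devoices to [t]. → [nojavusoot].

maibodfewefmirep, owokneosesjikjeak, nojavusoot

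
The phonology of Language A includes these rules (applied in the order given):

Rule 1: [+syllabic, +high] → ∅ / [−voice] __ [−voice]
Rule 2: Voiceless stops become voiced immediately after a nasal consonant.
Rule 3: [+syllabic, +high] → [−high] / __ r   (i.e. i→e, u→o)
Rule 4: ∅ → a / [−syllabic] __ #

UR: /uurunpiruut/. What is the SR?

uorunberuuta

Rule 1 (high vowel syncope): no segment meets the environment; /uurunpiruut/ is unchanged.
Rule 2 (post-nasal voicing): /p/ is a voiceless stop immediately after the nasal /n/, so it voices to [b]. /uurunpiruut/ → uurunbiruut.
Rule 3 (pre-rhotic lowering): /u/ is a high vowel immediately before /r/, so it lowers to [o]. /i/ is a high vowel immediately before /r/, so it lowers to [e]. /uurunbiruut/ → uorunberuut.
Rule 4 (final a-epenthesis): the form ends in the consonant /t/, so [a] is inserted word-finally. /uorunberuut/ → uorunberuuta.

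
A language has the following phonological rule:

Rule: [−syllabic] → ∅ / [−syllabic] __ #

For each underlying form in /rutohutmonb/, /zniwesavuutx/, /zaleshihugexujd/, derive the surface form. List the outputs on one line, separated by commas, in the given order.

/rutohutmonb/: /b/ is the second consonant of a word-final cluster /nb/, so it deletes. → [rutohutmon].
/zniwesavuutx/: /x/ is the second consonant of a word-final cluster /tx/, so it deletes. → [zniwesavuut].
/zaleshihugexujd/: /d/ is the second consonant of a word-final cluster /jd/, so it deletes. → [zaleshihugexuj].

rutohutmon, zniwesavuut, zaleshihugexuj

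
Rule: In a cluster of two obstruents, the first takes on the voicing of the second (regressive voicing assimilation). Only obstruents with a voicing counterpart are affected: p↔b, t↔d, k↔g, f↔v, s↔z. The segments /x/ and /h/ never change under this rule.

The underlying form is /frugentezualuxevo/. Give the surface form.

No segment of /frugentezualuxevo/ meets the structural description of the rule, so the form surfaces unchanged.

frugentezualuxevo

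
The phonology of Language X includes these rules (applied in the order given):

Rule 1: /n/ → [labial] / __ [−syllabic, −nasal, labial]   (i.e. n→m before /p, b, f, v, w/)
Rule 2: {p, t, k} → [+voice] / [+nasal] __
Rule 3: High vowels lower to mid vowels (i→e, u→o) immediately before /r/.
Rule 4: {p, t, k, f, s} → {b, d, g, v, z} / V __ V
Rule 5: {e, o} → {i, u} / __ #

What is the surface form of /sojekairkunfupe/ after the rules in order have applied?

sojegaerkumfubi

Rule 1 (nasal place assimilation): /n/ precedes the labial consonant /f/, so it assimilates in place to [m]. /sojekairkunfupe/ → sojekairkumfupe.
Rule 2 (post-nasal voicing): no segment meets the environment; /sojekairkumfupe/ is unchanged.
Rule 3 (pre-rhotic lowering): /i/ is a high vowel immediately before /r/, so it lowers to [e]. /sojekairkumfupe/ → sojekaerkumfupe.
Rule 4 (intervocalic voicing): /k/ is a voiceless obstruent between vowels /e/ and /a/, so it voices to [g]. /p/ is a voiceless obstruent between vowels /u/ and /e/, so it voices to [b]. /sojekaerkumfupe/ → sojegaerkumfube.
Rule 5 (final vowel raising): /e/ is a mid vowel in word-final position, so it raises to [i]. /sojegaerkumfube/ → sojegaerkumfubi.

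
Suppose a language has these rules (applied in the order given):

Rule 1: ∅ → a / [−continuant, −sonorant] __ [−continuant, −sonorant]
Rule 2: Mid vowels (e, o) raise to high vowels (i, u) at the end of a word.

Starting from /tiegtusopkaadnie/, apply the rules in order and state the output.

tiegatusopakaadnii

Rule 1 (stop-cluster a-epenthesis): /g/ and /t/ form a stop–stop cluster, so [a] is inserted between them. /p/ and /k/ form a stop–stop cluster, so [a] is inserted between them. /tiegtusopkaadnie/ → tiegatusopakaadnie.
Rule 2 (final vowel raising): /e/ is a mid vowel in word-final position, so it raises to [i]. /tiegatusopakaadnie/ → tiegatusopakaadnii.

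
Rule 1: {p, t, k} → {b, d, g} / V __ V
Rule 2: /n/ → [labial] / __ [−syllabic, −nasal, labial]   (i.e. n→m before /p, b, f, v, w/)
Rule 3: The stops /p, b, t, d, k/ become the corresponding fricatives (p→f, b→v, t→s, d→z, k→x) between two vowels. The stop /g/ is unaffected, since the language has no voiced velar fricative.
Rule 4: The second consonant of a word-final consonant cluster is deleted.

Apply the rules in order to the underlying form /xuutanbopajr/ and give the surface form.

xuuzambovaj

Rule 1 (intervocalic voicing): /t/ is a voiceless stop between vowels /u/ and /a/, so it voices to [d]. /p/ is a voiceless stop between vowels /o/ and /a/, so it voices to [b]. /xuutanbopajr/ → xuudanbobajr.
Rule 2 (nasal place assimilation): /n/ precedes the labial consonant /b/, so it assimilates in place to [m]. /xuudanbobajr/ → xuudambobajr.
Rule 3 (intervocalic spirantization): /d/ is a stop between vowels /u/ and /a/, so it spirantizes to the fricative [z]. /b/ is a stop between vowels /o/ and /a/, so it spirantizes to the fricative [v]. /xuudambobajr/ → xuuzambovajr.
Rule 4 (final cluster simplification): /r/ is the second consonant of a word-final cluster /jr/, so it deletes. /xuuzambovajr/ → xuuzambovaj.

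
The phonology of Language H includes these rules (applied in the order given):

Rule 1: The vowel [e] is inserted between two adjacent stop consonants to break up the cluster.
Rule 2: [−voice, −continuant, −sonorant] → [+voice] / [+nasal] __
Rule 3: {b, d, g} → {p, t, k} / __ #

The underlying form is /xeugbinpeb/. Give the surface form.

xeugebinbep

Rule 1 (stop-cluster e-epenthesis): /g/ and /b/ form a stop–stop cluster, so [e] is inserted between them. /xeugbinpeb/ → xeugebinpeb.
Rule 2 (post-nasal voicing): /p/ is a voiceless stop immediately after the nasal /n/, so it voices to [b]. /xeugebinpeb/ → xeugebinbeb.
Rule 3 (final devoicing): /b/ is a voiced stop in word-final position, so it devoices to [p]. /xeugebinbeb/ → xeugebinbep.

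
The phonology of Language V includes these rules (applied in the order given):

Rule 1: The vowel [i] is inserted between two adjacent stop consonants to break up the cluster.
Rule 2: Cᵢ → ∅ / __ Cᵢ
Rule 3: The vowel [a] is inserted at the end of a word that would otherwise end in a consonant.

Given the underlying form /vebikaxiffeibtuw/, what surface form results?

vebikaxifeibituwa

Rule 1 (stop-cluster i-epenthesis): /b/ and /t/ form a stop–stop cluster, so [i] is inserted between them. /vebikaxiffeibtuw/ → vebikaxiffeibituw.
Rule 2 (degemination): /ff/ is a geminate; the first /f/ deletes. /vebikaxiffeibituw/ → vebikaxifeibituw.
Rule 3 (final a-epenthesis): the form ends in the consonant /w/, so [a] is inserted word-finally. /vebikaxifeibituw/ → vebikaxifeibituwa.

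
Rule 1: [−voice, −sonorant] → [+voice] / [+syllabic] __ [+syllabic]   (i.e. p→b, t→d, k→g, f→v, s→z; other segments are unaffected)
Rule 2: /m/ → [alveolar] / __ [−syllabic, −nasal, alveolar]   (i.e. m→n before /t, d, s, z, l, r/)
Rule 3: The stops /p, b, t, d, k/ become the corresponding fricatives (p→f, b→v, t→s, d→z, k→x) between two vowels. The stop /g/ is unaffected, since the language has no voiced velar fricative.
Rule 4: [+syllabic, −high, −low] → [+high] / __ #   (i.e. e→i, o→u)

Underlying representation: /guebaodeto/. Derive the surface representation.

guevaozezu

Rule 1 (intervocalic voicing): /t/ is a voiceless obstruent between vowels /e/ and /o/, so it voices to [d]. /guebaodeto/ → guebaodedo.
Rule 2 (nasal place assimilation): no segment meets the environment; /guebaodedo/ is unchanged.
Rule 3 (intervocalic spirantization): /b/ is a stop between vowels /e/ and /a/, so it spirantizes to the fricative [v]. /d/ is a stop between vowels /o/ and /e/, so it spirantizes to the fricative [z]. /d/ is a stop between vowels /e/ and /o/, so it spirantizes to the fricative [z]. /guebaodedo/ → guevaozezo.
Rule 4 (final vowel raising): /o/ is a mid vowel in word-final position, so it raises to [u]. /guevaozezo/ → guevaozezu.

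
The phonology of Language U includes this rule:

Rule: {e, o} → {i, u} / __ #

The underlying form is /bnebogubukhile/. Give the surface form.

/e/ is a mid vowel in word-final position, so it raises to [i].
The other instances of /e/, /o/ do not occur in the required environment and remain unchanged.
Surface form: [bnebogubukhili].

bnebogubukhili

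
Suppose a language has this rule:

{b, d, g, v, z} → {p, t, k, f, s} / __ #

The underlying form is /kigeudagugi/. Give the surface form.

kigeudagugi

No segment of /kigeudagugi/ meets the structural description of the rule, so the form surfaces unchanged.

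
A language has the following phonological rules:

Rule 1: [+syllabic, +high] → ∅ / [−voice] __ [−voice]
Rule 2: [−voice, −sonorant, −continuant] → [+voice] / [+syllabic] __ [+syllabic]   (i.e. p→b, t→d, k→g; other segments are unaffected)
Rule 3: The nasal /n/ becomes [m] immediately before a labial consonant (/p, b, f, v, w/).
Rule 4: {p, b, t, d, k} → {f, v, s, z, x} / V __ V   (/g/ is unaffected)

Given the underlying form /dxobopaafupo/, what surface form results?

Rule 1 (high vowel syncope): /u/ is a high vowel flanked by voiceless consonants /f/ and /p/, so it deletes. /dxobopaafupo/ → dxobopaafpo.
Rule 2 (intervocalic voicing): /p/ is a voiceless stop between vowels /o/ and /a/, so it voices to [b]. /dxobopaafpo/ → dxobobaafpo.
Rule 3 (nasal place assimilation): no segment meets the environment; /dxobobaafpo/ is unchanged.
Rule 4 (intervocalic spirantization): /b/ is a stop between vowels /o/ and /o/, so it spirantizes to the fricative [v]. /b/ is a stop between vowels /o/ and /a/, so it spirantizes to the fricative [v]. /dxobobaafpo/ → dxovovaafpo.

dxovovaafpo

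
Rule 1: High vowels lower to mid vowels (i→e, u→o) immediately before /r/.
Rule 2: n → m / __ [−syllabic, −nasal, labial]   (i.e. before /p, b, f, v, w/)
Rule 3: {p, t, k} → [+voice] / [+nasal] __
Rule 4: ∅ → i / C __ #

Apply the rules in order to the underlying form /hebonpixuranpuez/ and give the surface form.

Rule 1 (pre-rhotic lowering): /u/ is a high vowel immediately before /r/, so it lowers to [o]. /hebonpixuranpuez/ → hebonpixoranpuez.
Rule 2 (nasal place assimilation): /n/ precedes the labial consonant /p/, so it assimilates in place to [m]. /n/ precedes the labial consonant /p/, so it assimilates in place to [m]. /hebonpixoranpuez/ → hebompixorampuez.
Rule 3 (post-nasal voicing): /p/ is a voiceless stop immediately after the nasal /m/, so it voices to [b]. /p/ is a voiceless stop immediately after the nasal /m/, so it voices to [b]. /hebompixorampuez/ → hebombixorambuez.
Rule 4 (final i-epenthesis): the form ends in the consonant /z/, so [i] is inserted word-finally. /hebombixorambuez/ → hebombixorambuezi.

hebombixorambuezi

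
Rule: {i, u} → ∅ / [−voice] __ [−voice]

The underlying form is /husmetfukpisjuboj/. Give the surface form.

hsmetfkpsjuboj

/u/ is a high vowel flanked by voiceless consonants /h/ and /s/, so it deletes.
/u/ is a high vowel flanked by voiceless consonants /f/ and /k/, so it deletes.
/i/ is a high vowel flanked by voiceless consonants /p/ and /s/, so it deletes.
The other instance of /u/ does not occur in the required environment and remains unchanged.
Surface form: [hsmetfkpsjuboj].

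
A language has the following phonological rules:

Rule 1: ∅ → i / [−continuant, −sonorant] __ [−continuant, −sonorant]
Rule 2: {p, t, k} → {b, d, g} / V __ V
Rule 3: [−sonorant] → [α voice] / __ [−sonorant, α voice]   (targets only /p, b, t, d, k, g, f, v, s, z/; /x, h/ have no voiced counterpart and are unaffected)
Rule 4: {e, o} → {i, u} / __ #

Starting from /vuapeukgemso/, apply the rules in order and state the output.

vuabeugigemsu

Rule 1 (stop-cluster i-epenthesis): /k/ and /g/ form a stop–stop cluster, so [i] is inserted between them. /vuapeukgemso/ → vuapeukigemso.
Rule 2 (intervocalic voicing): /p/ is a voiceless stop between vowels /a/ and /e/, so it voices to [b]. /k/ is a voiceless stop between vowels /u/ and /i/, so it voices to [g]. /vuapeukigemso/ → vuabeugigemso.
Rule 3 (regressive voicing assimilation): no segment meets the environment; /vuabeugigemso/ is unchanged.
Rule 4 (final vowel raising): /o/ is a mid vowel in word-final position, so it raises to [u]. /vuabeugigemso/ → vuabeugigemsu.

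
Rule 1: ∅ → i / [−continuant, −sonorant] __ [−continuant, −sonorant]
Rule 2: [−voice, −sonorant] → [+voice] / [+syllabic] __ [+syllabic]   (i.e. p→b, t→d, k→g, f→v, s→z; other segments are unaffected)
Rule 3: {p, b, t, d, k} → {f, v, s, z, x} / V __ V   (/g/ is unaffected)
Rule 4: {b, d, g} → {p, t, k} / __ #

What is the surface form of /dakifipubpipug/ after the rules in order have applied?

dagivivuvivivuk

Rule 1 (stop-cluster i-epenthesis): /b/ and /p/ form a stop–stop cluster, so [i] is inserted between them. /dakifipubpipug/ → dakifipubipipug.
Rule 2 (intervocalic voicing): /k/ is a voiceless obstruent between vowels /a/ and /i/, so it voices to [g]. /f/ is a voiceless obstruent between vowels /i/ and /i/, so it voices to [v]. /p/ is a voiceless obstruent between vowels /i/ and /u/, so it voices to [b]. /p/ is a voiceless obstruent between vowels /i/ and /i/, so it voices to [b]. /p/ is a voiceless obstruent between vowels /i/ and /u/, so it voices to [b]. /dakifipubipipug/ → dagivibubibibug.
Rule 3 (intervocalic spirantization): /b/ is a stop between vowels /i/ and /u/, so it spirantizes to the fricative [v]. /b/ is a stop between vowels /u/ and /i/, so it spirantizes to the fricative [v]. /b/ is a stop between vowels /i/ and /i/, so it spirantizes to the fricative [v]. /b/ is a stop between vowels /i/ and /u/, so it spirantizes to the fricative [v]. /dagivibubibibug/ → dagivivuvivivug.
Rule 4 (final devoicing): /g/ is a voiced stop in word-final position, so it devoices to [k]. /dagivivuvivivug/ → dagivivuvivivuk.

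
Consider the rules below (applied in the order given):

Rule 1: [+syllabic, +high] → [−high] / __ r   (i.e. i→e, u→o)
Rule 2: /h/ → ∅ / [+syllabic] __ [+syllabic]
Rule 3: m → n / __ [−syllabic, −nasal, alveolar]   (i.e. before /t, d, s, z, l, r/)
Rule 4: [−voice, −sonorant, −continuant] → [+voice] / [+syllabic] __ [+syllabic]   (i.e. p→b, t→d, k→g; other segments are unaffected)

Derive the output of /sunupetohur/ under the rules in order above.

sunubedoor

Rule 1 (pre-rhotic lowering): /u/ is a high vowel immediately before /r/, so it lowers to [o]. /sunupetohur/ → sunupetohor.
Rule 2 (intervocalic h-deletion): /h/ occurs between vowels /o/ and /o/, so it deletes. /sunupetohor/ → sunupetoor.
Rule 3 (nasal place assimilation): no segment meets the environment; /sunupetoor/ is unchanged.
Rule 4 (intervocalic voicing): /p/ is a voiceless stop between vowels /u/ and /e/, so it voices to [b]. /t/ is a voiceless stop between vowels /e/ and /o/, so it voices to [d]. /sunupetoor/ → sunubedoor.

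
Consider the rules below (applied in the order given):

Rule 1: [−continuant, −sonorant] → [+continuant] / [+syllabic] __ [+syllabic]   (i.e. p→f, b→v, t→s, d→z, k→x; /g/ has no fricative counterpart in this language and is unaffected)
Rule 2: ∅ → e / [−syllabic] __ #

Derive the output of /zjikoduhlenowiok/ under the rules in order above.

zjixozuhlenowioke

Rule 1 (intervocalic spirantization): /k/ is a stop between vowels /i/ and /o/, so it spirantizes to the fricative [x]. /d/ is a stop between vowels /o/ and /u/, so it spirantizes to the fricative [z]. /zjikoduhlenowiok/ → zjixozuhlenowiok.
Rule 2 (final e-epenthesis): the form ends in the consonant /k/, so [e] is inserted word-finally. /zjixozuhlenowiok/ → zjixozuhlenowioke.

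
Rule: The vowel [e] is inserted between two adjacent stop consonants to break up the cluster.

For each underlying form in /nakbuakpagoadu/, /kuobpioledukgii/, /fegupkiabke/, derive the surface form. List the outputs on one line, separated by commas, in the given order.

nakebuakepagoadu, kuobepioledukegii, fegupekiabeke

/nakbuakpagoadu/: /k/ and /b/ form a stop–stop cluster, so [e] is inserted between them. /k/ and /p/ form a stop–stop cluster, so [e] is inserted between them. → [nakebuakepagoadu].
/kuobpioledukgii/: /b/ and /p/ form a stop–stop cluster, so [e] is inserted between them. /k/ and /g/ form a stop–stop cluster, so [e] is inserted between them. → [kuobepioledukegii].
/fegupkiabke/: /p/ and /k/ form a stop–stop cluster, so [e] is inserted between them. /b/ and /k/ form a stop–stop cluster, so [e] is inserted between them. → [fegupekiabeke].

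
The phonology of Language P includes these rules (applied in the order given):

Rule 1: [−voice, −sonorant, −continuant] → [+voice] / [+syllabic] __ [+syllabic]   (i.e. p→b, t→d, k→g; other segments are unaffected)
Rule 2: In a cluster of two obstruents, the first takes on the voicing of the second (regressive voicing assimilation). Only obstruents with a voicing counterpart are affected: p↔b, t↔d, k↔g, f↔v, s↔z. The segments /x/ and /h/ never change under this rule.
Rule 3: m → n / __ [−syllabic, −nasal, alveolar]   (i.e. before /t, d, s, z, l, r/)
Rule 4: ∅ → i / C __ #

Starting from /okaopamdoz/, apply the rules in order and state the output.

ogaobandozi

Rule 1 (intervocalic voicing): /k/ is a voiceless stop between vowels /o/ and /a/, so it voices to [g]. /p/ is a voiceless stop between vowels /o/ and /a/, so it voices to [b]. /okaopamdoz/ → ogaobamdoz.
Rule 2 (regressive voicing assimilation): no segment meets the environment; /ogaobamdoz/ is unchanged.
Rule 3 (nasal place assimilation): /m/ precedes the alveolar consonant /d/, so it assimilates in place to [n]. /ogaobamdoz/ → ogaobandoz.
Rule 4 (final i-epenthesis): the form ends in the consonant /z/, so [i] is inserted word-finally. /ogaobandoz/ → ogaobandozi.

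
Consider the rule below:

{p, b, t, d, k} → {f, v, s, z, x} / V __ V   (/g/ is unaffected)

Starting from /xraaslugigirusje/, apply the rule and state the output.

xraaslugigirusje

No segment of /xraaslugigirusje/ meets the structural description of the rule, so the form surfaces unchanged.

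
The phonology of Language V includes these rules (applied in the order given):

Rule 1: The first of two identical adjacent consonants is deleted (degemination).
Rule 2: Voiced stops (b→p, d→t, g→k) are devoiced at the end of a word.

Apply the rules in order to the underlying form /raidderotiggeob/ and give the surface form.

raiderotigeop

Rule 1 (degemination): /dd/ is a geminate; the first /d/ deletes. /gg/ is a geminate; the first /g/ deletes. /raidderotiggeob/ → raiderotigeob.
Rule 2 (final devoicing): /b/ is a voiced stop in word-final position, so it devoices to [p]. /raiderotigeob/ → raiderotigeop.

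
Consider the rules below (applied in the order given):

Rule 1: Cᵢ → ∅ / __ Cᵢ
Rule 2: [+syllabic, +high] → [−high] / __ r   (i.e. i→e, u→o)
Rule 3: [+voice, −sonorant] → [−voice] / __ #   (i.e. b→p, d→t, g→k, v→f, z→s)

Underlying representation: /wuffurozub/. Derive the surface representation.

wuforozup

Rule 1 (degemination): /ff/ is a geminate; the first /f/ deletes. /wuffurozub/ → wufurozub.
Rule 2 (pre-rhotic lowering): /u/ is a high vowel immediately before /r/, so it lowers to [o]. /wufurozub/ → wuforozub.
Rule 3 (final devoicing): /b/ is a voiced obstruent in word-final position, so it devoices to [p]. /wuforozub/ → wuforozup.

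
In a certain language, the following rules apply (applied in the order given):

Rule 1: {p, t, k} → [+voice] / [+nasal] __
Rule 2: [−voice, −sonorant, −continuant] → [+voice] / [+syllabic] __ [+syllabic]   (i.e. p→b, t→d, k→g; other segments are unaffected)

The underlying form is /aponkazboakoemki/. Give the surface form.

Rule 1 (post-nasal voicing): /k/ is a voiceless stop immediately after the nasal /n/, so it voices to [g]. /k/ is a voiceless stop immediately after the nasal /m/, so it voices to [g]. /aponkazboakoemki/ → apongazboakoemgi.
Rule 2 (intervocalic voicing): /p/ is a voiceless stop between vowels /a/ and /o/, so it voices to [b]. /k/ is a voiceless stop between vowels /a/ and /o/, so it voices to [g]. /apongazboakoemgi/ → abongazboagoemgi.

abongazboagoemgi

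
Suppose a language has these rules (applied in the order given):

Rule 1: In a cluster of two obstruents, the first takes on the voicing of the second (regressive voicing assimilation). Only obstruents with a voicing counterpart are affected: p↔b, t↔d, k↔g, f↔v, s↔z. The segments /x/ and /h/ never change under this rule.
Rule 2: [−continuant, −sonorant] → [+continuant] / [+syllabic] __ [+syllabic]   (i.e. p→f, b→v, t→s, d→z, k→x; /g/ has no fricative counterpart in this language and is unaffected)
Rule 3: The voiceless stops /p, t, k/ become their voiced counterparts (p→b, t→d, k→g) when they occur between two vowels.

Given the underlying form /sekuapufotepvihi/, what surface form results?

Rule 1 (regressive voicing assimilation): /p/ precedes the voiced obstruent /v/, so it voices to [b] by assimilation. /sekuapufotepvihi/ → sekuapufotebvihi.
Rule 2 (intervocalic spirantization): /k/ is a stop between vowels /e/ and /u/, so it spirantizes to the fricative [x]. /p/ is a stop between vowels /a/ and /u/, so it spirantizes to the fricative [f]. /t/ is a stop between vowels /o/ and /e/, so it spirantizes to the fricative [s]. /sekuapufotebvihi/ → sexuafufosebvihi.
Rule 3 (intervocalic voicing): no segment meets the environment; /sexuafufosebvihi/ is unchanged.

sexuafufosebvihi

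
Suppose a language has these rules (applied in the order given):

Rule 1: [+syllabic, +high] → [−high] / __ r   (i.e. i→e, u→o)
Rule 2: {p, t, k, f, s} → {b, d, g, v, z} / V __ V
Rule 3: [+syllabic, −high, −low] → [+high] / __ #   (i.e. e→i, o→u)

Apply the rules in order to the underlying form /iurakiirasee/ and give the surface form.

Rule 1 (pre-rhotic lowering): /u/ is a high vowel immediately before /r/, so it lowers to [o]. /i/ is a high vowel immediately before /r/, so it lowers to [e]. /iurakiirasee/ → iorakierasee.
Rule 2 (intervocalic voicing): /k/ is a voiceless obstruent between vowels /a/ and /i/, so it voices to [g]. /s/ is a voiceless obstruent between vowels /a/ and /e/, so it voices to [z]. /iorakierasee/ → ioragierazee.
Rule 3 (final vowel raising): /e/ is a mid vowel in word-final position, so it raises to [i]. /ioragierazee/ → ioragierazei.

ioragierazei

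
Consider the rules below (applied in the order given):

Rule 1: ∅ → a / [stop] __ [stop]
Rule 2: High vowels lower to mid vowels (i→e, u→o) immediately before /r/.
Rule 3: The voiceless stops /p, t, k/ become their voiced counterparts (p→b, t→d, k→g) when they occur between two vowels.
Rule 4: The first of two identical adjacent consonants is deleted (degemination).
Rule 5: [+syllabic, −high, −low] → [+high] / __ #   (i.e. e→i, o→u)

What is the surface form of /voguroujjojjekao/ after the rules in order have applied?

vogoroujojegau

Rule 1 (stop-cluster a-epenthesis): no segment meets the environment; /voguroujjojjekao/ is unchanged.
Rule 2 (pre-rhotic lowering): /u/ is a high vowel immediately before /r/, so it lowers to [o]. /voguroujjojjekao/ → vogoroujjojjekao.
Rule 3 (intervocalic voicing): /k/ is a voiceless stop between vowels /e/ and /a/, so it voices to [g]. /vogoroujjojjekao/ → vogoroujjojjegao.
Rule 4 (degemination): /jj/ is a geminate; the first /j/ deletes. /jj/ is a geminate; the first /j/ deletes. /vogoroujjojjegao/ → vogoroujojegao.
Rule 5 (final vowel raising): /o/ is a mid vowel in word-final position, so it raises to [u]. /vogoroujojegao/ → vogoroujojegau.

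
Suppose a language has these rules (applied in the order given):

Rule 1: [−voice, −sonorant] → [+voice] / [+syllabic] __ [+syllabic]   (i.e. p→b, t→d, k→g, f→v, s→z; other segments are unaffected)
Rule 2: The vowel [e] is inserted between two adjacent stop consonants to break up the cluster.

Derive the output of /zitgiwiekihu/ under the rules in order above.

Rule 1 (intervocalic voicing): /k/ is a voiceless obstruent between vowels /e/ and /i/, so it voices to [g]. /zitgiwiekihu/ → zitgiwiegihu.
Rule 2 (stop-cluster e-epenthesis): /t/ and /g/ form a stop–stop cluster, so [e] is inserted between them. /zitgiwiegihu/ → zitegiwiegihu.

zitegiwiegihu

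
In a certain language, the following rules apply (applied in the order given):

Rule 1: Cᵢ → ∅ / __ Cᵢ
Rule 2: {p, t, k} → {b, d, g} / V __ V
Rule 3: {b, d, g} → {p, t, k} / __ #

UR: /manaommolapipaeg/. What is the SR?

Rule 1 (degemination): /mm/ is a geminate; the first /m/ deletes. /manaommolapipaeg/ → manaomolapipaeg.
Rule 2 (intervocalic voicing): /p/ is a voiceless stop between vowels /a/ and /i/, so it voices to [b]. /p/ is a voiceless stop between vowels /i/ and /a/, so it voices to [b]. /manaomolapipaeg/ → manaomolabibaeg.
Rule 3 (final devoicing): /g/ is a voiced stop in word-final position, so it devoices to [k]. /manaomolabibaeg/ → manaomolabibaek.

manaomolabibaek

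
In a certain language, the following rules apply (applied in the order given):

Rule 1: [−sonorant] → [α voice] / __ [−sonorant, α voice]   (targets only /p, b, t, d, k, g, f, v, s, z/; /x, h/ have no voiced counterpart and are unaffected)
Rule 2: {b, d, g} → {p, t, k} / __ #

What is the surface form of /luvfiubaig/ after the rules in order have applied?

Rule 1 (regressive voicing assimilation): /v/ precedes the voiceless obstruent /f/, so it devoices to [f] by assimilation. /luvfiubaig/ → luffiubaig.
Rule 2 (final devoicing): /g/ is a voiced stop in word-final position, so it devoices to [k]. /luffiubaig/ → luffiubaik.

luffiubaik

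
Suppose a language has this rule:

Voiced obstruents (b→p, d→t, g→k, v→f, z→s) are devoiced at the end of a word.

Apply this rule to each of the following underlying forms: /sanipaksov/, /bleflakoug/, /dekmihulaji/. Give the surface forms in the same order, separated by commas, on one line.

/sanipaksov/: /v/ is a voiced obstruent in word-final position, so it devoices to [f]. → [sanipaksof].
/bleflakoug/: /g/ is a voiced obstruent in word-final position, so it devoices to [k]. → [bleflakouk].
/dekmihulaji/: the rule's environment is not met; surfaces unchanged as [dekmihulaji].

sanipaksof, bleflakouk, dekmihulaji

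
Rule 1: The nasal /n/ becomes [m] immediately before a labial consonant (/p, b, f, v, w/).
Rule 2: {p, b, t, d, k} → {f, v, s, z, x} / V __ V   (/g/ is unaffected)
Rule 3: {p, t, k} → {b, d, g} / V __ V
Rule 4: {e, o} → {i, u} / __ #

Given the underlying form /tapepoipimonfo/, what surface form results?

tafefoifimomfu

Rule 1 (nasal place assimilation): /n/ precedes the labial consonant /f/, so it assimilates in place to [m]. /tapepoipimonfo/ → tapepoipimomfo.
Rule 2 (intervocalic spirantization): /p/ is a stop between vowels /a/ and /e/, so it spirantizes to the fricative [f]. /p/ is a stop between vowels /e/ and /o/, so it spirantizes to the fricative [f]. /p/ is a stop between vowels /i/ and /i/, so it spirantizes to the fricative [f]. /tapepoipimomfo/ → tafefoifimomfo.
Rule 3 (intervocalic voicing): no segment meets the environment; /tafefoifimomfo/ is unchanged.
Rule 4 (final vowel raising): /o/ is a mid vowel in word-final position, so it raises to [u]. /tafefoifimomfo/ → tafefoifimomfu.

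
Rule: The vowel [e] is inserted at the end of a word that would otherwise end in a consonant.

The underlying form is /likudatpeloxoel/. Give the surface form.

the form ends in the consonant /l/, so [e] is inserted word-finally.
Surface form: [likudatpeloxoele].

likudatpeloxoele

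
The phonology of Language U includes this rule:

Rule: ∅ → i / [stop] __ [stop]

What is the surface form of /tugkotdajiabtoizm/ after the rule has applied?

/g/ and /k/ form a stop–stop cluster, so [i] is inserted between them.
/t/ and /d/ form a stop–stop cluster, so [i] is inserted between them.
/b/ and /t/ form a stop–stop cluster, so [i] is inserted between them.
Surface form: [tugikotidajiabitoizm].

tugikotidajiabitoizm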